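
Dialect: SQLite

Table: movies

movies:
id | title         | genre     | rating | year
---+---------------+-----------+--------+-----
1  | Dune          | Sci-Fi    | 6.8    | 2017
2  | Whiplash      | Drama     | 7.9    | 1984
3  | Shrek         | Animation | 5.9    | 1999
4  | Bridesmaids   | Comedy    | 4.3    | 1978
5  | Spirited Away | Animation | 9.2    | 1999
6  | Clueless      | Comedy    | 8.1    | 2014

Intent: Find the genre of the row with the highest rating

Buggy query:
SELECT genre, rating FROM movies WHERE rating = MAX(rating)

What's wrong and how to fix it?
Bug: MAX(rating) is an aggregate and cannot be used directly in WHERE

Fix: Use a subquery: WHERE rating = (SELECT MAX(rating) FROM movies)

Corrected query:
SELECT genre, rating FROM movies WHERE rating = (SELECT MAX(rating) FROM movies)

Result:
genre     | rating
----------+-------
Animation | 9.2   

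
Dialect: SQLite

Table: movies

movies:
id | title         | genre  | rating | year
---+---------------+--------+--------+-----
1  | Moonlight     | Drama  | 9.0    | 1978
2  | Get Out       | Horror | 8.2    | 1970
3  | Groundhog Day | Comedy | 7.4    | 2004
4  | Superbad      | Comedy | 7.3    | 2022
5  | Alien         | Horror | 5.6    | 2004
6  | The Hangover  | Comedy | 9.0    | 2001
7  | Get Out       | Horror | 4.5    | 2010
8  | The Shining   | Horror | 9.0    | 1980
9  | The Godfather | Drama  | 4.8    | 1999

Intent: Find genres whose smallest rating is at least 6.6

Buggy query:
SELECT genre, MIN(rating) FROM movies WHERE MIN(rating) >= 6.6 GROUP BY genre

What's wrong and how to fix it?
Bug: MIN() in WHERE is a misuse of aggregate

Fix: Replace WHERE with HAVING after the GROUP BY

Corrected query:
SELECT genre, MIN(rating) FROM movies GROUP BY genre HAVING MIN(rating) >= 6.6

Result:
genre  | MIN(rating)
-------+------------
Comedy | 7.3        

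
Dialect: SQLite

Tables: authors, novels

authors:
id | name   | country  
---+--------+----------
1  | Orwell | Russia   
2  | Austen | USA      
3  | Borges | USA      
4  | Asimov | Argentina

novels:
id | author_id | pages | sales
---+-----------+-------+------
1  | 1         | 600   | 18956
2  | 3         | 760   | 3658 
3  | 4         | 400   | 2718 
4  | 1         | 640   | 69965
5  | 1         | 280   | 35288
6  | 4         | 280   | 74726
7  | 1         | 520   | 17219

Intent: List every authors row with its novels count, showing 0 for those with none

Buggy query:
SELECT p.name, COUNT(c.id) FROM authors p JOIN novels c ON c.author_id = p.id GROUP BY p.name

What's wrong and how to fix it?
Bug: INNER JOIN drops authors rows that have no matching novels rows

Fix: Use LEFT JOIN so parents without children still appear (COUNT(c.id) gives 0)

Corrected query:
SELECT p.name, COUNT(c.id) FROM authors p LEFT JOIN novels c ON c.author_id = p.id GROUP BY p.name

Result:
name   | COUNT(c.id)
-------+------------
Asimov | 2          
Austen | 0          
Borges | 1          
Orwell | 4          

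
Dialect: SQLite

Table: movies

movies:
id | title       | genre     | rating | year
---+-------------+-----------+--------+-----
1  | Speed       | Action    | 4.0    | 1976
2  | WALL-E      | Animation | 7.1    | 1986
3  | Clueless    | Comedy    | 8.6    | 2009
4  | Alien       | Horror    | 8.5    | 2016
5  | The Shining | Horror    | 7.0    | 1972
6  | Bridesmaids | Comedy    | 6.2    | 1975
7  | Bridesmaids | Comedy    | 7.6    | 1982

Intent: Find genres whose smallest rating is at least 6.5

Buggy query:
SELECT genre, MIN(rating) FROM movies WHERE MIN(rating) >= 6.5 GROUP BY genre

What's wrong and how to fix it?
Bug: MIN() in WHERE is a misuse of aggregate

Fix: Use HAVING for the per-group MIN condition

Corrected query:
SELECT genre, MIN(rating) FROM movies GROUP BY genre HAVING MIN(rating) >= 6.5

Result:
genre     | MIN(rating)
----------+------------
Animation | 7.1        
Horror    | 7          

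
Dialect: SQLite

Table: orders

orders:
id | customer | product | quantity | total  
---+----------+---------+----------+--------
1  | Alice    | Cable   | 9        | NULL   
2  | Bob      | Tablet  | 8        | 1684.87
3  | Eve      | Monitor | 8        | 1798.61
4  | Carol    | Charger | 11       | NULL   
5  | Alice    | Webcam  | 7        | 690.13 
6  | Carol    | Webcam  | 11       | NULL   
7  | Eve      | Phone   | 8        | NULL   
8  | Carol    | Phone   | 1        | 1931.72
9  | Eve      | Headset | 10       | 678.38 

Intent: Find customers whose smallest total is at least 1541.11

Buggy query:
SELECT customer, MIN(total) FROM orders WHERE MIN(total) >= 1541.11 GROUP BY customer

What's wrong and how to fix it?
Bug: Aggregates like MIN are computed per group after WHERE runs

Fix: Replace WHERE with HAVING after the GROUP BY

Corrected query:
SELECT customer, MIN(total) FROM orders GROUP BY customer HAVING MIN(total) >= 1541.11

Result:
customer | MIN(total)
---------+-----------
Bob      | 1684.87   
Carol    | 1931.72   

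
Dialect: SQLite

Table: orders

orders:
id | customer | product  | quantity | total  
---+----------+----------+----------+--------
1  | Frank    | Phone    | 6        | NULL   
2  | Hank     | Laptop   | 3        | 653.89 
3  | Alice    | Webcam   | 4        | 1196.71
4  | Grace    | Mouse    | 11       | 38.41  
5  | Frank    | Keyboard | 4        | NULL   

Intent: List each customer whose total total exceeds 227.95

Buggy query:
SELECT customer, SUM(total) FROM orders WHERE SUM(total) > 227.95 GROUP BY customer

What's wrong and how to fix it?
Bug: Aggregate functions cannot appear in a WHERE clause

Fix: Use HAVING (which filters groups after aggregation) instead of WHERE

Corrected query:
SELECT customer, SUM(total) FROM orders GROUP BY customer HAVING SUM(total) > 227.95

Result:
customer | SUM(total)
---------+-----------
Alice    | 1196.71   
Hank     | 653.89    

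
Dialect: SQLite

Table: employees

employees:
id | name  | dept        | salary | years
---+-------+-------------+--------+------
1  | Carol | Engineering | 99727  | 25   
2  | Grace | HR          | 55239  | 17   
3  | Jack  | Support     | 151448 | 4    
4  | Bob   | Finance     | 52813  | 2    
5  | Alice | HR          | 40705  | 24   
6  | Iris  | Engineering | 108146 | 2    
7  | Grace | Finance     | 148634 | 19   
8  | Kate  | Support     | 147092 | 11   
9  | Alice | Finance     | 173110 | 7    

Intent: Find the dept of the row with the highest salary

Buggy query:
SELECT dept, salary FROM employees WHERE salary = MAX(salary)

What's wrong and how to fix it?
Bug: WHERE is evaluated per row; an aggregate over the whole table isn't defined there

Fix: Use a subquery: WHERE salary = (SELECT MAX(salary) FROM employees)

Corrected query:
SELECT dept, salary FROM employees WHERE salary = (SELECT MAX(salary) FROM employees)

Result:
dept    | salary
--------+-------
Finance | 173110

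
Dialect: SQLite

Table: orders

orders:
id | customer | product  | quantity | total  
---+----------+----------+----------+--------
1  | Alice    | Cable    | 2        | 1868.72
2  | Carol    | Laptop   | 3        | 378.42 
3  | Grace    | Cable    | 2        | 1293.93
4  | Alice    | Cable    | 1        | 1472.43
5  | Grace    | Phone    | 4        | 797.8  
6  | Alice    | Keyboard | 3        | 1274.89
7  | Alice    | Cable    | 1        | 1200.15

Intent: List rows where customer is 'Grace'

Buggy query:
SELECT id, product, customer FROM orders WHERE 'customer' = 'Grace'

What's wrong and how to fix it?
Bug: Single quotes denote string literals in SQL; the column name is being compared as a constant string

Fix: Remove the quotes around the column name (or use double quotes for an identifier)

Corrected query:
SELECT id, product, customer FROM orders WHERE customer = 'Grace'

Result:
id | product | customer
---+---------+---------
3  | Cable   | Grace   
5  | Phone   | Grace   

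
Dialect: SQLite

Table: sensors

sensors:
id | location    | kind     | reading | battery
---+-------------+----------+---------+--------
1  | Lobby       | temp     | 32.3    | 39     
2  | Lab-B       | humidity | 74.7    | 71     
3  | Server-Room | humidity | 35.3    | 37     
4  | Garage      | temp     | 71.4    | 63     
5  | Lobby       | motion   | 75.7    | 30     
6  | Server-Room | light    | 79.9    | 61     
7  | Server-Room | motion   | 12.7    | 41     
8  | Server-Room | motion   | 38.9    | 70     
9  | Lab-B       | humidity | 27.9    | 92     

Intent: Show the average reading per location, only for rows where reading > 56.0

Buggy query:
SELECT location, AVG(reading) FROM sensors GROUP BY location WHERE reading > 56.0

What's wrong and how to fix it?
Bug: Row-level WHERE must come before GROUP BY in the clause order

Fix: Place WHERE between FROM and GROUP BY

Corrected query:
SELECT location, AVG(reading) FROM sensors WHERE reading > 56.0 GROUP BY location

Result:
location    | AVG(reading)
------------+-------------
Garage      | 71.4        
Lab-B       | 74.7        
Lobby       | 75.7        
Server-Room | 79.9        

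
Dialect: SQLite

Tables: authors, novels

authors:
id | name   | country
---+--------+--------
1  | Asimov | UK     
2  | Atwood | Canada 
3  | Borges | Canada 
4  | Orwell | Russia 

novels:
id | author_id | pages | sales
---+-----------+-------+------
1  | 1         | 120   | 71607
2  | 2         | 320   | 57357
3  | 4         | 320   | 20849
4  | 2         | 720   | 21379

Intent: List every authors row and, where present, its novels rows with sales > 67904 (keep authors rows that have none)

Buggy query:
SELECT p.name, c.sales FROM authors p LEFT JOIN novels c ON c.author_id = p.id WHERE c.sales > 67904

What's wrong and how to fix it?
Bug: Filtering c.sales in WHERE discards the NULL rows produced by LEFT JOIN, turning it into an inner join

Fix: Put 'c.sales > 67904' in the JOIN's ON clause instead of WHERE

Corrected query:
SELECT p.name, c.sales FROM authors p LEFT JOIN novels c ON c.author_id = p.id AND c.sales > 67904

Result:
name   | sales
-------+------
Asimov | 71607
Atwood | NULL 
Borges | NULL 
Orwell | NULL 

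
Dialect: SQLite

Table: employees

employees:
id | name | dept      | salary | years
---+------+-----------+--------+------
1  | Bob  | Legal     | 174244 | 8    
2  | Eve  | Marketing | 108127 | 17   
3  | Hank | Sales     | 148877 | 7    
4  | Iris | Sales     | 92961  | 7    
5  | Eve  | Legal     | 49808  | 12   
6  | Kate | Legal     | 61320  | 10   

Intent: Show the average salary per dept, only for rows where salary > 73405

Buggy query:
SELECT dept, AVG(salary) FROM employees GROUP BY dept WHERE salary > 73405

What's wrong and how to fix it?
Bug: Row-level WHERE must come before GROUP BY in the clause order

Fix: Place WHERE between FROM and GROUP BY

Corrected query:
SELECT dept, AVG(salary) FROM employees WHERE salary > 73405 GROUP BY dept

Result:
dept      | AVG(salary)
----------+------------
Legal     | 174244     
Marketing | 108127     
Sales     | 120919     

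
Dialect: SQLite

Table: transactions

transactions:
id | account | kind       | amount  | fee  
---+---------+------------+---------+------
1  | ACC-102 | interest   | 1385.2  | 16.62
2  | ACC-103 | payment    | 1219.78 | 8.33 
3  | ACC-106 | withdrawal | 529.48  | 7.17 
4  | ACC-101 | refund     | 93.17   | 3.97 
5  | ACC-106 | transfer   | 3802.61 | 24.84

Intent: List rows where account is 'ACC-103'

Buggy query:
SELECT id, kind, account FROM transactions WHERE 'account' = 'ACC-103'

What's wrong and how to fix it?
Bug: 'account' in single quotes is a string literal, not the column; the comparison is literal-vs-literal and never true

Fix: Remove the quotes around the column name (or use double quotes for an identifier)

Corrected query:
SELECT id, kind, account FROM transactions WHERE account = 'ACC-103'

Result:
id | kind    | account
---+---------+--------
2  | payment | ACC-103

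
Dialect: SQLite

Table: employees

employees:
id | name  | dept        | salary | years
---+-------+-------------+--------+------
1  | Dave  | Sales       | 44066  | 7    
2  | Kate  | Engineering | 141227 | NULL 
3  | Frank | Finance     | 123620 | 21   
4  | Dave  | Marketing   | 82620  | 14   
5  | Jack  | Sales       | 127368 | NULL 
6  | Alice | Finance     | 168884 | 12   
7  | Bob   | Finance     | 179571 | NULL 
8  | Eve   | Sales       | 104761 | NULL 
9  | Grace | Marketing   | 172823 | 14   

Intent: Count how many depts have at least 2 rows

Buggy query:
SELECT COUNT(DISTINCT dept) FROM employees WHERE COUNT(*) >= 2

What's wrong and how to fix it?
Bug: COUNT(*) cannot appear in WHERE; the per-group count doesn't exist yet

Fix: Use a subquery that GROUPs and filters with HAVING, then count its rows

Corrected query:
SELECT COUNT(*) FROM (SELECT dept FROM employees GROUP BY dept HAVING COUNT(*) >= 2)

Result:
COUNT(*)
--------
3       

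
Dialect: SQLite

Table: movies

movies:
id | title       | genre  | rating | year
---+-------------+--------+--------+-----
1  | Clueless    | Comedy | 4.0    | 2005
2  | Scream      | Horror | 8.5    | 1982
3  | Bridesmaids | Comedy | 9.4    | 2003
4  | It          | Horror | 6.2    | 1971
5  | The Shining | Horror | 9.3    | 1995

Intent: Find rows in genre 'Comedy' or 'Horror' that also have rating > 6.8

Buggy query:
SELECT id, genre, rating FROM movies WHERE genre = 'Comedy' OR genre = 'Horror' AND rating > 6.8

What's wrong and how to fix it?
Bug: AND binds tighter than OR, so this parses as genre = 'Comedy' OR (genre = 'Horror' AND rating > 6.8)

Fix: Group the OR with parentheses (or use IN), then AND the threshold

Corrected query:
SELECT id, genre, rating FROM movies WHERE (genre = 'Comedy' OR genre = 'Horror') AND rating > 6.8

Result:
id | genre  | rating
---+--------+-------
2  | Horror | 8.5   
3  | Comedy | 9.4   
5  | Horror | 9.3   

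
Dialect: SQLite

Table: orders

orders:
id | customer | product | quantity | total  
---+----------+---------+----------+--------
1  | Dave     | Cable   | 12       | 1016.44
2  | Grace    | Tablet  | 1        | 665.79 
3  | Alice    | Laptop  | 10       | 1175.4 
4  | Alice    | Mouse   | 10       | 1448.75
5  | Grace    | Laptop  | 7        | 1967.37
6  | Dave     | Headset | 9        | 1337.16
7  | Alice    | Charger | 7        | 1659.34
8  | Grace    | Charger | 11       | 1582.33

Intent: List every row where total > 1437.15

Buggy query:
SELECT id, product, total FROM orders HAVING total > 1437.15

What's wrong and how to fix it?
Bug: This is a non-aggregate query (no GROUP BY, no aggregates), so in SQLite the HAVING clause is invalid here; a row-level condition belongs in WHERE

Fix: Replace HAVING with WHERE since the condition applies to individual rows

Corrected query:
SELECT id, product, total FROM orders WHERE total > 1437.15

Result:
id | product | total  
---+---------+--------
4  | Mouse   | 1448.75
5  | Laptop  | 1967.37
7  | Charger | 1659.34
8  | Charger | 1582.33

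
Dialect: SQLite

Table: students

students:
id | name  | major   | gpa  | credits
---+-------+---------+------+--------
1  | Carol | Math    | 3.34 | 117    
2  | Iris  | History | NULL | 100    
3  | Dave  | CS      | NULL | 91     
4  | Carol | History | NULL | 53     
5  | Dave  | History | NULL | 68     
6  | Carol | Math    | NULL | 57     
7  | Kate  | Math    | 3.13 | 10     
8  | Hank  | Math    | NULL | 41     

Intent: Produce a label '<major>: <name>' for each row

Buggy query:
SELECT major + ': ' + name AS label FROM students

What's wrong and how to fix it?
Bug: SQLite uses || for string concatenation; + coerces text to numbers (yielding 0)

Fix: Replace + with || to concatenate text

Corrected query:
SELECT major || ': ' || name AS label FROM students

Result:
label         
--------------
Math: Carol   
History: Iris 
CS: Dave      
History: Carol
History: Dave 
Math: Carol   
Math: Kate    
Math: Hank    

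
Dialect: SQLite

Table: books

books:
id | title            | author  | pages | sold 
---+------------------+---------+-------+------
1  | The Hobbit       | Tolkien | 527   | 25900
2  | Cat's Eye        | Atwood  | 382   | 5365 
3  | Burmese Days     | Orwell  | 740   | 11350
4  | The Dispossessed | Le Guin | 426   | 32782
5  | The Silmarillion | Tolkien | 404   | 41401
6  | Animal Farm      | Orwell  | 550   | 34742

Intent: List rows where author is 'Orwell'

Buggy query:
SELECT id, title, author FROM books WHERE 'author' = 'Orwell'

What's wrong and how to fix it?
Bug: 'author' in single quotes is a string literal, not the column; the comparison is literal-vs-literal and never true

Fix: Remove the quotes around the column name (or use double quotes for an identifier)

Corrected query:
SELECT id, title, author FROM books WHERE author = 'Orwell'

Result:
id | title        | author
---+--------------+-------
3  | Burmese Days | Orwell
6  | Animal Farm  | Orwell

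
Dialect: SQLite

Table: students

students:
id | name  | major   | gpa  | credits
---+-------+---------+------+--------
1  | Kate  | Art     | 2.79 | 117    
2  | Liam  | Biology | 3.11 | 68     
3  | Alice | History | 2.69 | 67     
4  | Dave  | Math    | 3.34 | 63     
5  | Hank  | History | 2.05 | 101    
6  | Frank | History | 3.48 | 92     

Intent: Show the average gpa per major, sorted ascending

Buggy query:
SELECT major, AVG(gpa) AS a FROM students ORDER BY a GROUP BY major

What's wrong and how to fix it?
Bug: ORDER BY appears before GROUP BY; SQL clause order requires GROUP BY first

Fix: Move ORDER BY to the end, after GROUP BY

Corrected query:
SELECT major, AVG(gpa) AS a FROM students GROUP BY major ORDER BY a

Result:
major   | a   
--------+-----
History | 2.74
Art     | 2.79
Biology | 3.11
Math    | 3.34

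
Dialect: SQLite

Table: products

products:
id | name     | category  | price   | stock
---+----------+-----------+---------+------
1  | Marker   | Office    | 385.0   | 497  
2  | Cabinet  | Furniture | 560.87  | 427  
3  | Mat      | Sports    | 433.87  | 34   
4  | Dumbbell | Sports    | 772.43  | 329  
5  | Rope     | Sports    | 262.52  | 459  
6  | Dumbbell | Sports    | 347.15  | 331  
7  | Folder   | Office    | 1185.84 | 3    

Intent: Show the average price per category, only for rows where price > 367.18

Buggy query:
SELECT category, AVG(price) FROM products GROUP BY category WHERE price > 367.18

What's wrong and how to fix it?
Bug: Row-level WHERE must come before GROUP BY in the clause order

Fix: Place WHERE between FROM and GROUP BY

Corrected query:
SELECT category, AVG(price) FROM products WHERE price > 367.18 GROUP BY category

Result:
category  | AVG(price)
----------+-----------
Furniture | 560.87    
Office    | 785.42    
Sports    | 603.15    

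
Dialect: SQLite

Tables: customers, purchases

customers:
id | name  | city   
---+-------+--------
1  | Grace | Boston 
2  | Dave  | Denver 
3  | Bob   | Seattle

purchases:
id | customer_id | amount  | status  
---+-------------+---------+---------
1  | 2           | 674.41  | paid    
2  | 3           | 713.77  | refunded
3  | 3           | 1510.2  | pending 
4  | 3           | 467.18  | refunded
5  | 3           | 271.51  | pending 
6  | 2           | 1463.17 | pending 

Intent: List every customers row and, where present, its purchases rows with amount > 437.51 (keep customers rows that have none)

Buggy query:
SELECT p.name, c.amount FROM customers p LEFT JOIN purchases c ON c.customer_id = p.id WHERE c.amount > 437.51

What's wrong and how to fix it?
Bug: A WHERE condition on the right-hand table after LEFT JOIN drops unmatched parents

Fix: Put 'c.amount > 437.51' in the JOIN's ON clause instead of WHERE

Corrected query:
SELECT p.name, c.amount FROM customers p LEFT JOIN purchases c ON c.customer_id = p.id AND c.amount > 437.51

Result:
name  | amount 
------+--------
Grace | NULL   
Dave  | 674.41 
Dave  | 1463.17
Bob   | 467.18 
Bob   | 713.77 
Bob   | 1510.2 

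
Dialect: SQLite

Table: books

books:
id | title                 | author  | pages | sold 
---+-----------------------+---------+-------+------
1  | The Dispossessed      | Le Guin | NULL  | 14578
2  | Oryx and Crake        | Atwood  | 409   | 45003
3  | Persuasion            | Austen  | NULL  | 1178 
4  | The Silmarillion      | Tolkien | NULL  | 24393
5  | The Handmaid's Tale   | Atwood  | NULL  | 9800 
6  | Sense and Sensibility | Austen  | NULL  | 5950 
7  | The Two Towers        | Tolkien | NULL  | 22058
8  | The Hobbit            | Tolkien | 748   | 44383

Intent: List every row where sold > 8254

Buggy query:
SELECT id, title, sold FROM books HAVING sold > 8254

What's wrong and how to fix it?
Bug: This is a non-aggregate query (no GROUP BY, no aggregates), so in SQLite the HAVING clause is invalid here; a row-level condition belongs in WHERE

Fix: Replace HAVING with WHERE since the condition applies to individual rows

Corrected query:
SELECT id, title, sold FROM books WHERE sold > 8254

Result:
id | title               | sold 
---+---------------------+------
1  | The Dispossessed    | 14578
2  | Oryx and Crake      | 45003
4  | The Silmarillion    | 24393
5  | The Handmaid's Tale | 9800 
7  | The Two Towers      | 22058
8  | The Hobbit          | 44383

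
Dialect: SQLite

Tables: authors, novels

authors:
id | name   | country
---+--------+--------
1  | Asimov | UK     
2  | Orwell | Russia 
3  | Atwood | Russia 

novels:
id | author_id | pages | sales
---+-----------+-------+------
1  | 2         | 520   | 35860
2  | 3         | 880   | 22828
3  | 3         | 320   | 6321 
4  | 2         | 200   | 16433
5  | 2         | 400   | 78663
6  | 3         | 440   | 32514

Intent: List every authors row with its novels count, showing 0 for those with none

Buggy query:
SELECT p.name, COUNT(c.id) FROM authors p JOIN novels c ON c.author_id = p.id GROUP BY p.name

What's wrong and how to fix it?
Bug: INNER JOIN drops authors rows that have no matching novels rows

Fix: Use LEFT JOIN so parents without children still appear (COUNT(c.id) gives 0)

Corrected query:
SELECT p.name, COUNT(c.id) FROM authors p LEFT JOIN novels c ON c.author_id = p.id GROUP BY p.name

Result:
name   | COUNT(c.id)
-------+------------
Asimov | 0          
Atwood | 3          
Orwell | 3          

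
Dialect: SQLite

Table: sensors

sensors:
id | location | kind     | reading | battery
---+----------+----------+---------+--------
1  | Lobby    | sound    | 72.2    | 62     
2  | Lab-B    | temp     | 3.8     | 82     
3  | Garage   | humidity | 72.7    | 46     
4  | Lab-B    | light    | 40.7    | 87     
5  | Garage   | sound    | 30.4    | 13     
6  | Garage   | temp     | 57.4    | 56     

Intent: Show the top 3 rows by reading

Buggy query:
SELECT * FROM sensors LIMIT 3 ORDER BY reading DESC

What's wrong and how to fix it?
Bug: ORDER BY cannot follow LIMIT; LIMIT is the final clause

Fix: Swap the clauses: ORDER BY first, then LIMIT

Corrected query:
SELECT * FROM sensors ORDER BY reading DESC LIMIT 3

Result:
id | location | kind     | reading | battery
---+----------+----------+---------+--------
3  | Garage   | humidity | 72.7    | 46     
1  | Lobby    | sound    | 72.2    | 62     
6  | Garage   | temp     | 57.4    | 56     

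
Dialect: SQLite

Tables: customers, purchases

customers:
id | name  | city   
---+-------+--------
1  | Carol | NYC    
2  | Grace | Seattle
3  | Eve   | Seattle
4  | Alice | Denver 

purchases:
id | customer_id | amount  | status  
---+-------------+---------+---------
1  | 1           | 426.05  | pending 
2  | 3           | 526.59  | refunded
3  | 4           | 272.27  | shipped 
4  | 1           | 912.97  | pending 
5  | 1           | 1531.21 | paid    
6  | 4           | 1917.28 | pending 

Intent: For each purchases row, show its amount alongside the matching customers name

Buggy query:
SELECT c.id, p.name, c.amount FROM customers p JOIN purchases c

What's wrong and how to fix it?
Bug: Missing join condition: each purchases row is matched to all customers rows instead of just its own

Fix: Specify the join condition linking the foreign key to the parent id

Corrected query:
SELECT c.id, p.name, c.amount FROM customers p JOIN purchases c ON c.customer_id = p.id

Result:
id | name  | amount 
---+-------+--------
1  | Carol | 426.05 
2  | Eve   | 526.59 
3  | Alice | 272.27 
4  | Carol | 912.97 
5  | Carol | 1531.21
6  | Alice | 1917.28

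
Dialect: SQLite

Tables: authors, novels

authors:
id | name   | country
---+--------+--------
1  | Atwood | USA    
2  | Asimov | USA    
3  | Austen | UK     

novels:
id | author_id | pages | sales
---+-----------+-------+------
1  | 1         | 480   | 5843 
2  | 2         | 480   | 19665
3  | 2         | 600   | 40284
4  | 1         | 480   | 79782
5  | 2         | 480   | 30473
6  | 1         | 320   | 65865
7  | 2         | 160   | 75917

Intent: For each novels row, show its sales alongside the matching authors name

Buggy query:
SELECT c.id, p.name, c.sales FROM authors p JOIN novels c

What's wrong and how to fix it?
Bug: JOIN with no ON clause produces a cartesian product; every novels row pairs with every authors row

Fix: Specify the join condition linking the foreign key to the parent id

Corrected query:
SELECT c.id, p.name, c.sales FROM authors p JOIN novels c ON c.author_id = p.id

Result:
id | name   | sales
---+--------+------
1  | Atwood | 5843 
2  | Asimov | 19665
3  | Asimov | 40284
4  | Atwood | 79782
5  | Asimov | 30473
6  | Atwood | 65865
7  | Asimov | 75917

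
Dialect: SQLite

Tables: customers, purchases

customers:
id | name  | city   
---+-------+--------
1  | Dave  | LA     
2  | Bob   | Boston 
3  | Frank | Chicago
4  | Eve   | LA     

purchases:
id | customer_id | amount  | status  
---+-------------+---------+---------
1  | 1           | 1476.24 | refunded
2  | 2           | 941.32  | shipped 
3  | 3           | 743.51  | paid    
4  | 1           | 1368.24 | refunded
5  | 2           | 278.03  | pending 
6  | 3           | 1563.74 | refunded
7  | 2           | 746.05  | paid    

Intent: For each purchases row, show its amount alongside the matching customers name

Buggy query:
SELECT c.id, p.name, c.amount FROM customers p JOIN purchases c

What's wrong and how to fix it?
Bug: JOIN with no ON clause produces a cartesian product; every purchases row pairs with every customers row

Fix: Add ON c.customer_id = p.id to the JOIN

Corrected query:
SELECT c.id, p.name, c.amount FROM customers p JOIN purchases c ON c.customer_id = p.id

Result:
id | name  | amount 
---+-------+--------
1  | Dave  | 1476.24
2  | Bob   | 941.32 
3  | Frank | 743.51 
4  | Dave  | 1368.24
5  | Bob   | 278.03 
6  | Frank | 1563.74
7  | Bob   | 746.05 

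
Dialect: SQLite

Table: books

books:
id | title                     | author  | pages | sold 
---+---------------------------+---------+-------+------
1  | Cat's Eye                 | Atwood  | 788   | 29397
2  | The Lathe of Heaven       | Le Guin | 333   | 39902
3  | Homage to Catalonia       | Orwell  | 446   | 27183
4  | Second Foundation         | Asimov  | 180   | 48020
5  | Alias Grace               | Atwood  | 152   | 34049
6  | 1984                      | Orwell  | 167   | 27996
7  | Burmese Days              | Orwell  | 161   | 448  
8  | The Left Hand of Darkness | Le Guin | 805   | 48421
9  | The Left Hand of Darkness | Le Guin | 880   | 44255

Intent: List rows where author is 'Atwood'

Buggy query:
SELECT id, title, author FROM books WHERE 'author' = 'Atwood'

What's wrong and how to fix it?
Bug: 'author' in single quotes is a string literal, not the column; the comparison is literal-vs-literal and never true

Fix: Remove the quotes around the column name (or use double quotes for an identifier)

Corrected query:
SELECT id, title, author FROM books WHERE author = 'Atwood'

Result:
id | title       | author
---+-------------+-------
1  | Cat's Eye   | Atwood
5  | Alias Grace | Atwood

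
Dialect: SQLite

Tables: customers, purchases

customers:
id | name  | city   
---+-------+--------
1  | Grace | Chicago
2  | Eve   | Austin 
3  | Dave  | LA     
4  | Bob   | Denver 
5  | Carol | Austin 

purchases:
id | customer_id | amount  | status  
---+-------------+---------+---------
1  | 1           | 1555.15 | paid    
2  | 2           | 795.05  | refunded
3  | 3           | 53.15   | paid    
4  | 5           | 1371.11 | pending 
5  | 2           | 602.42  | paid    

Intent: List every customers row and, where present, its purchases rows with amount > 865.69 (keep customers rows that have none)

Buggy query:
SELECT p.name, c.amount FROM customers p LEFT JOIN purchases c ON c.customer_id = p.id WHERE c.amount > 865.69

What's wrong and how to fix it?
Bug: Filtering c.amount in WHERE discards the NULL rows produced by LEFT JOIN, turning it into an inner join

Fix: Move the right-table condition into the ON clause so unmatched parents are kept

Corrected query:
SELECT p.name, c.amount FROM customers p LEFT JOIN purchases c ON c.customer_id = p.id AND c.amount > 865.69

Result:
name  | amount 
------+--------
Grace | 1555.15
Eve   | NULL   
Dave  | NULL   
Bob   | NULL   
Carol | 1371.11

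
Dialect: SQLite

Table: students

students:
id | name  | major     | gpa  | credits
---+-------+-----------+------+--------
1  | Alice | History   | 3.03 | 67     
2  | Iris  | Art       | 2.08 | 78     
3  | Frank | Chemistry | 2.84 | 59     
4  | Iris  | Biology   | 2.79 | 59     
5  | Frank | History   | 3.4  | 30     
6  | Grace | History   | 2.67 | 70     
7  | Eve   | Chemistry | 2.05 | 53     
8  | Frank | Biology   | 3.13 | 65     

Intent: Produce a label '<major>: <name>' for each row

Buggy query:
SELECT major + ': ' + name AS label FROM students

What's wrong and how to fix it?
Bug: '+' is numeric addition; on text columns SQLite converts them to 0 instead of concatenating

Fix: Use the || operator for string concatenation

Corrected query:
SELECT major || ': ' || name AS label FROM students

Result:
label           
----------------
History: Alice  
Art: Iris       
Chemistry: Frank
Biology: Iris   
History: Frank  
History: Grace  
Chemistry: Eve  
Biology: Frank  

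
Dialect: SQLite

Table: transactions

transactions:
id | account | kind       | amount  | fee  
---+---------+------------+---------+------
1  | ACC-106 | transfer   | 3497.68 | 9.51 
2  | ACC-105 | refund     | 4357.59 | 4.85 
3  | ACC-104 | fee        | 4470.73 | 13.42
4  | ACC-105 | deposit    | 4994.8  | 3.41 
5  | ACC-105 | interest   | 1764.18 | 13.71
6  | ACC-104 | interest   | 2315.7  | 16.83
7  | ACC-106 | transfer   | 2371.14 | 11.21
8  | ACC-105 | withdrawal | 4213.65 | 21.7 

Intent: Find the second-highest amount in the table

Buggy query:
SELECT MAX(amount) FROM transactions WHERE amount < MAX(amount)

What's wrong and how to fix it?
Bug: MAX(amount) on the right of the comparison is an aggregate-in-WHERE error

Fix: Compute the overall MAX in a subquery, then take MAX of rows below it

Corrected query:
SELECT MAX(amount) FROM transactions WHERE amount < (SELECT MAX(amount) FROM transactions)

Result:
MAX(amount)
-----------
4470.73    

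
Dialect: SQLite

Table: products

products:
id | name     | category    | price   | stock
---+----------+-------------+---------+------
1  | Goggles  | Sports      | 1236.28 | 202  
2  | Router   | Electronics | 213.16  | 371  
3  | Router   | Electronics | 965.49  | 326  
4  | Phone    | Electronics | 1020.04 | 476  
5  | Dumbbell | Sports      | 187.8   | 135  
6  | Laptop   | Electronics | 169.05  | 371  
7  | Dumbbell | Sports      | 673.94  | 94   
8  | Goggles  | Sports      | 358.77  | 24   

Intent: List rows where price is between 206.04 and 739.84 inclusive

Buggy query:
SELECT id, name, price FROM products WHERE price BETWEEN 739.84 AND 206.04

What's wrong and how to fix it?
Bug: BETWEEN expects the lower bound first; with 739.84 AND 206.04 the range is empty

Fix: Swap the bounds so the smaller value comes first

Corrected query:
SELECT id, name, price FROM products WHERE price BETWEEN 206.04 AND 739.84

Result:
id | name     | price 
---+----------+-------
2  | Router   | 213.16
7  | Dumbbell | 673.94
8  | Goggles  | 358.77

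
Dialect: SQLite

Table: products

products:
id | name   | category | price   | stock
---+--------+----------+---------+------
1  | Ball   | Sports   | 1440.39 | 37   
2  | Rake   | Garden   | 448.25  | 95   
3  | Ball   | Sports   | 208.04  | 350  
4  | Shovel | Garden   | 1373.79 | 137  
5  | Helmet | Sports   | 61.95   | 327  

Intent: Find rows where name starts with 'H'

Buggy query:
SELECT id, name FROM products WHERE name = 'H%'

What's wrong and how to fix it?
Bug: '=' compares the literal string including the % character; pattern matching needs LIKE

Fix: Use LIKE for wildcard pattern matching

Corrected query:
SELECT id, name FROM products WHERE name LIKE 'H%'

Result:
id | name  
---+-------
5  | Helmet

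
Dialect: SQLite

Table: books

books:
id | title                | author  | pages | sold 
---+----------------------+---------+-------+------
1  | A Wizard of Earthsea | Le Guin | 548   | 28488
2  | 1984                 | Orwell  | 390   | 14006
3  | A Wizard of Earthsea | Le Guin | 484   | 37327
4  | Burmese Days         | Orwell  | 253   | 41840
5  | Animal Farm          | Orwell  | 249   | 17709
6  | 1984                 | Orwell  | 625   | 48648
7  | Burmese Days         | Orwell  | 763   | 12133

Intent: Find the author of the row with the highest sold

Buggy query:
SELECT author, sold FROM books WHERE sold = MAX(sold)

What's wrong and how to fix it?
Bug: WHERE is evaluated per row; an aggregate over the whole table isn't defined there

Fix: Use a subquery: WHERE sold = (SELECT MAX(sold) FROM books)

Corrected query:
SELECT author, sold FROM books WHERE sold = (SELECT MAX(sold) FROM books)

Result:
author | sold 
-------+------
Orwell | 48648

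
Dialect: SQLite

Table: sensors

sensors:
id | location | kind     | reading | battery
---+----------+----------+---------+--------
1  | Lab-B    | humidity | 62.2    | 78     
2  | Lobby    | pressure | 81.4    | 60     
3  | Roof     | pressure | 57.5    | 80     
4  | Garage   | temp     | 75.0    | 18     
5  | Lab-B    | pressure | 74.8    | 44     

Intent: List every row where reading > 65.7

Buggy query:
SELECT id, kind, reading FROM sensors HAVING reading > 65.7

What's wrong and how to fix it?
Bug: This is a non-aggregate query (no GROUP BY, no aggregates), so in SQLite the HAVING clause is invalid here; a row-level condition belongs in WHERE

Fix: Replace HAVING with WHERE since the condition applies to individual rows

Corrected query:
SELECT id, kind, reading FROM sensors WHERE reading > 65.7

Result:
id | kind     | reading
---+----------+--------
2  | pressure | 81.4   
4  | temp     | 75     
5  | pressure | 74.8   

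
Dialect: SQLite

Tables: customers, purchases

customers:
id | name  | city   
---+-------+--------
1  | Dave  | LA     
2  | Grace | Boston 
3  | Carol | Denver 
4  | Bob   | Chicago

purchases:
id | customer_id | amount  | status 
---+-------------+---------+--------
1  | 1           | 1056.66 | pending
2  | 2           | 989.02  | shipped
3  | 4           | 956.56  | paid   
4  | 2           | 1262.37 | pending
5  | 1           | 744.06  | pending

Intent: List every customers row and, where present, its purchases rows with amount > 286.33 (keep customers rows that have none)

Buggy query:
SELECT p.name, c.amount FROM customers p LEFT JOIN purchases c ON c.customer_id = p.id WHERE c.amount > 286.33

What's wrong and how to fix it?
Bug: Filtering c.amount in WHERE discards the NULL rows produced by LEFT JOIN, turning it into an inner join

Fix: Move the right-table condition into the ON clause so unmatched parents are kept

Corrected query:
SELECT p.name, c.amount FROM customers p LEFT JOIN purchases c ON c.customer_id = p.id AND c.amount > 286.33

Result:
name  | amount 
------+--------
Dave  | 744.06 
Dave  | 1056.66
Grace | 989.02 
Grace | 1262.37
Carol | NULL   
Bob   | 956.56 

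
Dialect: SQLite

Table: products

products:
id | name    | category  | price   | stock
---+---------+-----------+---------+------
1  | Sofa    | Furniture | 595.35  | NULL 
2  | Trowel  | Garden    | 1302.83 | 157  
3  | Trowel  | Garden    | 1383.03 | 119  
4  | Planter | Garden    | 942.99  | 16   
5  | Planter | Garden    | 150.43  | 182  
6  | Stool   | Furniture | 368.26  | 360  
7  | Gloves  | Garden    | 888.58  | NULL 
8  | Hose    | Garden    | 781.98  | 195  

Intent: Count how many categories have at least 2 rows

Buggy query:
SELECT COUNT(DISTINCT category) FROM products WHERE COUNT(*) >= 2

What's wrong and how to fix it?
Bug: WHERE filters individual rows, not groups, so a group-level COUNT is invalid there

Fix: Group first with HAVING COUNT(*) >= 2, then COUNT the resulting groups

Corrected query:
SELECT COUNT(*) FROM (SELECT category FROM products GROUP BY category HAVING COUNT(*) >= 2)

Result:
COUNT(*)
--------
2       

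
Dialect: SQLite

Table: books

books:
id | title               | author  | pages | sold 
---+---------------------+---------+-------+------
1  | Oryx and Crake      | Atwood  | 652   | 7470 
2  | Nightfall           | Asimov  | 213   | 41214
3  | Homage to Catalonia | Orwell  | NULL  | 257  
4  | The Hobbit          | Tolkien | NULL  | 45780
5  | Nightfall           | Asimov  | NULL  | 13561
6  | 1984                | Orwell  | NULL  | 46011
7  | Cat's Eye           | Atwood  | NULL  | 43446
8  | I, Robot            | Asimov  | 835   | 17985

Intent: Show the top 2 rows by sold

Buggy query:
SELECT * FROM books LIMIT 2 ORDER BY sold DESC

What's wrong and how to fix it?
Bug: ORDER BY cannot follow LIMIT; LIMIT is the final clause

Fix: Swap the clauses: ORDER BY first, then LIMIT

Corrected query:
SELECT * FROM books ORDER BY sold DESC LIMIT 2

Result:
id | title      | author  | pages | sold 
---+------------+---------+-------+------
6  | 1984       | Orwell  | NULL  | 46011
4  | The Hobbit | Tolkien | NULL  | 45780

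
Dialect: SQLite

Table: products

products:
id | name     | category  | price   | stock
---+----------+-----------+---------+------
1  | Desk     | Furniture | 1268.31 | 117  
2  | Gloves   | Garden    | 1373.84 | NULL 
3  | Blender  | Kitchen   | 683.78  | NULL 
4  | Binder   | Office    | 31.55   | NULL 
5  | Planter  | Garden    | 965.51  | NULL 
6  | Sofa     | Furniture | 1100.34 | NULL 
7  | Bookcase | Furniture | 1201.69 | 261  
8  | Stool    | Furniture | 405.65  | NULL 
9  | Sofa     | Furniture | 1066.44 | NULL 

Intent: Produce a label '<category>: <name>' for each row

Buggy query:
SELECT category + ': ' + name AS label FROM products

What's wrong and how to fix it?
Bug: SQLite uses || for string concatenation; + coerces text to numbers (yielding 0)

Fix: Replace + with || to concatenate text

Corrected query:
SELECT category || ': ' || name AS label FROM products

Result:
label              
-------------------
Furniture: Desk    
Garden: Gloves     
Kitchen: Blender   
Office: Binder     
Garden: Planter    
Furniture: Sofa    
Furniture: Bookcase
Furniture: Stool   
Furniture: Sofa    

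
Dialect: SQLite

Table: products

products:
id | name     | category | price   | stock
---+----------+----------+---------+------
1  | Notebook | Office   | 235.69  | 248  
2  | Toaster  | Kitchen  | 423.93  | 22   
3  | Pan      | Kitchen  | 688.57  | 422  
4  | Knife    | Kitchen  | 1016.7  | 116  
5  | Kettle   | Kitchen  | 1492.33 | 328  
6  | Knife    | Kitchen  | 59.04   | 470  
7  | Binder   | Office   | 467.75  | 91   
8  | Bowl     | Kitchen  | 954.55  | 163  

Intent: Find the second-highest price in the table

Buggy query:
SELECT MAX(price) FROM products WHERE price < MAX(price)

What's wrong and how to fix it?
Bug: The inner MAX is an aggregate inside WHERE, which is not allowed

Fix: Put the inner MAX in a scalar subquery

Corrected query:
SELECT MAX(price) FROM products WHERE price < (SELECT MAX(price) FROM products)

Result:
MAX(price)
----------
1016.7    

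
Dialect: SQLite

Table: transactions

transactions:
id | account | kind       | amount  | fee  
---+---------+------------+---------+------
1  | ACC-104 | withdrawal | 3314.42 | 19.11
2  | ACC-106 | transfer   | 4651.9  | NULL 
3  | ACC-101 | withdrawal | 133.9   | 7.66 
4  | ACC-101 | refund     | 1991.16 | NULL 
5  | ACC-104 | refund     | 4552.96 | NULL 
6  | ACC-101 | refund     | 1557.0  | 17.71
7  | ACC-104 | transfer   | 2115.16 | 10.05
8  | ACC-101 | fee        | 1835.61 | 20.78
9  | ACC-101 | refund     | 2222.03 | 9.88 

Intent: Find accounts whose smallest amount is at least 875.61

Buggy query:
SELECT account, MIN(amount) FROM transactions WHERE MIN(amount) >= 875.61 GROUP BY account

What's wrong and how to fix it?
Bug: MIN() in WHERE is a misuse of aggregate

Fix: Use HAVING for the per-group MIN condition

Corrected query:
SELECT account, MIN(amount) FROM transactions GROUP BY account HAVING MIN(amount) >= 875.61

Result:
account | MIN(amount)
--------+------------
ACC-104 | 2115.16    
ACC-106 | 4651.9     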